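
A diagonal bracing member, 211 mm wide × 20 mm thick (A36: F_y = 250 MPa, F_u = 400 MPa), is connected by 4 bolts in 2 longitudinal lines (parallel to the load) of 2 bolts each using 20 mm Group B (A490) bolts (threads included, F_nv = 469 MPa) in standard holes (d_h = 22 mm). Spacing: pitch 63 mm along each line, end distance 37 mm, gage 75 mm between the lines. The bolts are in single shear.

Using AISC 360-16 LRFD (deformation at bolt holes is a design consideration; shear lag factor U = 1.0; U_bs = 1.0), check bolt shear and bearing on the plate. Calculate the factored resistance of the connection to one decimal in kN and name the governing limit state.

442.0 kN (bolt shear governs)

Bolt shear: A_b = π(20)²/4 = 314.16 mm². φR_n = 0.75 × 469 × 314.16 × 4 × 1 = 442.0 kN.
Bearing (20 mm plate, F_u = 400 MPa): end bolts L_c = 37 − 22/2 = 26, R_n = min(1.2×26×20×400, 2.4×20×20×400) = 249.6 kN/bolt; interior L_c = 63 − 22 = 41, R_n = 384 kN/bolt. φR_n = 0.75 × (2×249.6 + 2×384) = 950.4 kN.
Governing: min(442.0, 950.4) = 442.0 kN → bolt shear.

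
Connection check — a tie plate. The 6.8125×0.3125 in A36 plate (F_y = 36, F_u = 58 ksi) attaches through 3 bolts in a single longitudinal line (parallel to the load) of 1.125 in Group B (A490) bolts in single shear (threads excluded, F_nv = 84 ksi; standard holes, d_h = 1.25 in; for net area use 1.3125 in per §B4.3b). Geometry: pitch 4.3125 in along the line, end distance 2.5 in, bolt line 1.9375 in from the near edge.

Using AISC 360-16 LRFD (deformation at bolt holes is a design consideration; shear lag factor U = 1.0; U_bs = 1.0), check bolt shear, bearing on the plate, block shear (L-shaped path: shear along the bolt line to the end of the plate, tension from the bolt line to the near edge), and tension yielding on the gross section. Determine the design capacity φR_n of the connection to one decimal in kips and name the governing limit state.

69.0 kips (gross-section yield governs)

Bolt shear: A_b = π(1.125)²/4 = 0.99402 in². φR_n = 0.75 × 84 × 0.99402 × 3 × 1 = 187.9 kips.
Bearing (0.3125 in plate, F_u = 58 ksi): end bolts L_c = 2.5 − 1.25/2 = 1.875, R_n = min(1.2×1.875×0.3125×58, 2.4×1.125×0.3125×58) = 40.781 kips/bolt; interior L_c = 4.3125 − 1.25 = 3.0625, R_n = 48.938 kips/bolt. φR_n = 0.75 × (1×40.781 + 2×48.938) = 104.0 kips.
Block shear: shear path 1×[2.5+2×4.3125] = 1×11.125 in, A_gv = 3.4766, A_nv = 1×(11.125 − 2.5×1.3125)×0.3125 = 2.4512 in²; tension to near edge: (1.9375 − 0.5×1.3125)×0.3125 = 0.40039 in². R_n = min(0.6×58×2.4512, 0.6×36×3.4766) + 1.0×58×0.40039 = min(85.302, 75.095) + 23.223 = 98.318 kips. φR_n = 0.75 × 98.318 = 73.7 kips.
Tension yield (gross): A_g = 6.8125×0.3125 = 2.1289 in². φR_n = 0.90 × 36 × 2.1289 = 69.0 kips.
Governing: min(187.9, 104.0, 73.7, 69.0) = 69.0 kips → gross-section yield.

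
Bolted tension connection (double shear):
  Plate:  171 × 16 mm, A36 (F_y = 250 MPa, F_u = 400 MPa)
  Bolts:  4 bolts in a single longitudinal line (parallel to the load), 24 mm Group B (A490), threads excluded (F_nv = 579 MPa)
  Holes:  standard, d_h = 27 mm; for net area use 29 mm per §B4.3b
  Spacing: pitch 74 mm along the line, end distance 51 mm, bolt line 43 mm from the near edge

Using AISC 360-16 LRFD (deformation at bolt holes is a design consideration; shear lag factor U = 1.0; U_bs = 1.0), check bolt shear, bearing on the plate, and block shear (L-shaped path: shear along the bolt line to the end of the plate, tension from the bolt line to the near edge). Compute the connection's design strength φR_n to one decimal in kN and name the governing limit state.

628.2 kN (block shear governs)

Bolt shear: A_b = π(24)²/4 = 452.39 mm². φR_n = 0.75 × 579 × 452.39 × 4 × 2 = 1571.6 kN.
Bearing (16 mm plate, F_u = 400 MPa): end bolts L_c = 51 − 27/2 = 37.5, R_n = min(1.2×37.5×16×400, 2.4×24×16×400) = 288 kN/bolt; interior L_c = 74 − 27 = 47, R_n = 360.96 kN/bolt. φR_n = 0.75 × (1×288 + 3×360.96) = 1028.2 kN.
Block shear: shear path 1×[51+3×74] = 1×273 mm, A_gv = 4368, A_nv = 1×(273 − 3.5×29)×16 = 2744 mm²; tension to near edge: (43 − 0.5×29)×16 = 456 mm². R_n = min(0.6×400×2744, 0.6×250×4368) + 1.0×400×456 = min(658.56, 655.2) + 182.4 = 837.6 kN. φR_n = 0.75 × 837.6 = 628.2 kN.
Governing: min(1571.6, 1028.2, 628.2) = 628.2 kN → block shear.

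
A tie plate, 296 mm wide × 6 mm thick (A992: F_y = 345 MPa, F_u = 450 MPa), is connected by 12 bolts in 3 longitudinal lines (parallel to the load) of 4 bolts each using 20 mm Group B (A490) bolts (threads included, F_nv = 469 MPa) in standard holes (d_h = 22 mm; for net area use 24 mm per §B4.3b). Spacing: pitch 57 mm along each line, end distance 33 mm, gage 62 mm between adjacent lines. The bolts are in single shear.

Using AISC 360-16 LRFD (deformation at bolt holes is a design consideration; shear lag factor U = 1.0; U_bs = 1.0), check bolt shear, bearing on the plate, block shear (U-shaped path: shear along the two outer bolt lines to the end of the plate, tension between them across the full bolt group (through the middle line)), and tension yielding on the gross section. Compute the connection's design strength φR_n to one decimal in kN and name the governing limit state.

Bolt shear: A_b = π(20)²/4 = 314.16 mm². φR_n = 0.75 × 469 × 314.16 × 12 × 1 = 1326.1 kN.
Bearing (6 mm plate, F_u = 450 MPa): end bolts L_c = 33 − 22/2 = 22, R_n = min(1.2×22×6×450, 2.4×20×6×450) = 71.28 kN/bolt; interior L_c = 57 − 22 = 35, R_n = 113.4 kN/bolt. φR_n = 0.75 × (3×71.28 + 9×113.4) = 925.8 kN.
Block shear: shear path 2×[33+3×57] = 2×204 mm, A_gv = 2448, A_nv = 2×(204 − 3.5×24)×6 = 1440 mm²; tension across gage: (124 − 2×24)×6 = 456 mm². R_n = min(0.6×450×1440, 0.6×345×2448) + 1.0×450×456 = min(388.8, 506.74) + 205.2 = 594 kN. φR_n = 0.75 × 594 = 445.5 kN.
Tension yield (gross): A_g = 296×6 = 1776 mm². φR_n = 0.90 × 345 × 1776 = 551.4 kN.
Governing: min(1326.1, 925.8, 445.5, 551.4) = 445.5 kN → block shear.

445.5 kN (block shear governs)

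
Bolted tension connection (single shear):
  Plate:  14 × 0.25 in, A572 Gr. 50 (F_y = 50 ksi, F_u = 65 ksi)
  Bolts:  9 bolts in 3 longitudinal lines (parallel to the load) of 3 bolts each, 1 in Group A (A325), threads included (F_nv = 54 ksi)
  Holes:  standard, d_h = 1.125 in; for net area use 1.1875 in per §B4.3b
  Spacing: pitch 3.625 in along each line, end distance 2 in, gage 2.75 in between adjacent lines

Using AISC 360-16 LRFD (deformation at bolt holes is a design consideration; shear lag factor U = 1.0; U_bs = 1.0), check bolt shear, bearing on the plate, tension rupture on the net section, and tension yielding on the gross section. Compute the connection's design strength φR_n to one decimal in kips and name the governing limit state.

127.2 kips (net-section rupture governs)

Bolt shear: A_b = π(1)²/4 = 0.7854 in². φR_n = 0.75 × 54 × 0.7854 × 9 × 1 = 286.3 kips.
Bearing (0.25 in plate, F_u = 65 ksi): end bolts L_c = 2 − 1.125/2 = 1.4375, R_n = min(1.2×1.4375×0.25×65, 2.4×1×0.25×65) = 28.031 kips/bolt; interior L_c = 3.625 − 1.125 = 2.5, R_n = 39 kips/bolt. φR_n = 0.75 × (3×28.031 + 6×39) = 238.6 kips.
Tension rupture (net): A_n = (14 − 3×1.1875)×0.25 = 2.6094 in² (U = 1.0, A_e = A_n). φR_n = 0.75 × 65 × 2.6094 = 127.2 kips.
Tension yield (gross): A_g = 14×0.25 = 3.5 in². φR_n = 0.90 × 50 × 3.5 = 157.5 kips.
Governing: min(286.3, 238.6, 127.2, 157.5) = 127.2 kips → net-section rupture.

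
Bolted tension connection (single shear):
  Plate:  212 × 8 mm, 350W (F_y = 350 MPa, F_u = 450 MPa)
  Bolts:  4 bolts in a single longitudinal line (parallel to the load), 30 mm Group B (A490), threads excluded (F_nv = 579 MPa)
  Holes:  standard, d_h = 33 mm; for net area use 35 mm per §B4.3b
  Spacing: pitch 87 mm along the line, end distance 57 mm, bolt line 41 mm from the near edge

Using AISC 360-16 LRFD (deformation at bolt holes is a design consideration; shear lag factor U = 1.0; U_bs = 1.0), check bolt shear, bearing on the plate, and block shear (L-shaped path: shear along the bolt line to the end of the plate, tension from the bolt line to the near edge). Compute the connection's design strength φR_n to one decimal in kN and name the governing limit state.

Bolt shear: A_b = π(30)²/4 = 706.86 mm². φR_n = 0.75 × 579 × 706.86 × 4 × 1 = 1227.8 kN.
Bearing (8 mm plate, F_u = 450 MPa): end bolts L_c = 57 − 33/2 = 40.5, R_n = min(1.2×40.5×8×450, 2.4×30×8×450) = 174.96 kN/bolt; interior L_c = 87 − 33 = 54, R_n = 233.28 kN/bolt. φR_n = 0.75 × (1×174.96 + 3×233.28) = 656.1 kN.
Block shear: shear path 1×[57+3×87] = 1×318 mm, A_gv = 2544, A_nv = 1×(318 − 3.5×35)×8 = 1564 mm²; tension to near edge: (41 − 0.5×35)×8 = 188 mm². R_n = min(0.6×450×1564, 0.6×350×2544) + 1.0×450×188 = min(422.28, 534.24) + 84.6 = 506.88 kN. φR_n = 0.75 × 506.88 = 380.2 kN.
Governing: min(1227.8, 656.1, 380.2) = 380.2 kN → block shear.

380.2 kN (block shear governs)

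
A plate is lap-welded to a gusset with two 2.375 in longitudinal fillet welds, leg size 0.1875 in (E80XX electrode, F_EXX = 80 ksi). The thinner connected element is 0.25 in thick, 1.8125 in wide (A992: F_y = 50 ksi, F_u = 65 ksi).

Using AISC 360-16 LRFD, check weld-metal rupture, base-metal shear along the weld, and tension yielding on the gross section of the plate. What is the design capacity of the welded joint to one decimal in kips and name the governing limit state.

Weld metal: throat = 0.707×0.1875 = 0.13256 in, L = 2×2.375 = 4.75 in. φR_n = 0.75 × 0.6 × 80 × 0.13256 × 4.75 = 22.7 kips.
Base metal shear (0.25 in plate): yield φR_n = 1.0×0.6×50×0.25×4.75 = 35.6 kips; rupture φR_n = 0.75×0.6×65×0.25×4.75 = 34.7 kips; take 34.7 kips (rupture).
Tension yield (gross): A_g = 1.8125×0.25 = 0.45313 in². φR_n = 0.90 × 50 × 0.45313 = 20.4 kips.
Governing: min(22.7, 34.7, 20.4) = 20.4 kips → gross-section yield.

20.4 kips (gross-section yield governs)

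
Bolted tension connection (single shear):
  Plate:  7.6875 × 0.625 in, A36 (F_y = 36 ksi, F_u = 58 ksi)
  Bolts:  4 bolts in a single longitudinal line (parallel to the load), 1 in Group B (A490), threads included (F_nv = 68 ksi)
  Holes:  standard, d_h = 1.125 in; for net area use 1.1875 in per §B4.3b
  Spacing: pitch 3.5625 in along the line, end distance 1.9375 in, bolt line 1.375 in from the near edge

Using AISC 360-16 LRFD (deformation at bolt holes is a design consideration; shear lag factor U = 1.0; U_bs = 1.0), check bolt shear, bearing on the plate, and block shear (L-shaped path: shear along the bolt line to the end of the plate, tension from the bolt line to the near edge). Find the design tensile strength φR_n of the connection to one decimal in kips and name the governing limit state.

Bolt shear: A_b = π(1)²/4 = 0.7854 in². φR_n = 0.75 × 68 × 0.7854 × 4 × 1 = 160.2 kips.
Bearing (0.625 in plate, F_u = 58 ksi): end bolts L_c = 1.9375 − 1.125/2 = 1.375, R_n = min(1.2×1.375×0.625×58, 2.4×1×0.625×58) = 59.813 kips/bolt; interior L_c = 3.5625 − 1.125 = 2.4375, R_n = 87 kips/bolt. φR_n = 0.75 × (1×59.813 + 3×87) = 240.6 kips.
Block shear: shear path 1×[1.9375+3×3.5625] = 1×12.625 in, A_gv = 7.8906, A_nv = 1×(12.625 − 3.5×1.1875)×0.625 = 5.293 in²; tension to near edge: (1.375 − 0.5×1.1875)×0.625 = 0.48828 in². R_n = min(0.6×58×5.293, 0.6×36×7.8906) + 1.0×58×0.48828 = min(184.2, 170.44) + 28.32 = 198.76 kips. φR_n = 0.75 × 198.76 = 149.1 kips.
Governing: min(160.2, 240.6, 149.1) = 149.1 kips → block shear.

149.1 kips (block shear governs)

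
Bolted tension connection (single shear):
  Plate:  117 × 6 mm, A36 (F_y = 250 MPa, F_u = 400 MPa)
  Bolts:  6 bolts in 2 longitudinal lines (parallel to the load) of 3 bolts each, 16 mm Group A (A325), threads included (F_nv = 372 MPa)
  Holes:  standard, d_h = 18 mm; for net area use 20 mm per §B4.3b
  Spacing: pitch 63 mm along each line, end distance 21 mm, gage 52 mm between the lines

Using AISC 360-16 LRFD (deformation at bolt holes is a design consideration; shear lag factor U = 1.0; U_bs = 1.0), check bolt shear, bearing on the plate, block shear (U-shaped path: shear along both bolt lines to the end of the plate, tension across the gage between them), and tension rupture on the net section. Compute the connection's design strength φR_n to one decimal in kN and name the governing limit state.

Bolt shear: A_b = π(16)²/4 = 201.06 mm². φR_n = 0.75 × 372 × 201.06 × 6 × 1 = 336.6 kN.
Bearing (6 mm plate, F_u = 400 MPa): end bolts L_c = 21 − 18/2 = 12, R_n = min(1.2×12×6×400, 2.4×16×6×400) = 34.56 kN/bolt; interior L_c = 63 − 18 = 45, R_n = 92.16 kN/bolt. φR_n = 0.75 × (2×34.56 + 4×92.16) = 328.3 kN.
Block shear: shear path 2×[21+2×63] = 2×147 mm, A_gv = 1764, A_nv = 2×(147 − 2.5×20)×6 = 1164 mm²; tension across gage: (52 − 1×20)×6 = 192 mm². R_n = min(0.6×400×1164, 0.6×250×1764) + 1.0×400×192 = min(279.36, 264.6) + 76.8 = 341.4 kN. φR_n = 0.75 × 341.4 = 256.1 kN.
Tension rupture (net): A_n = (117 − 2×20)×6 = 462 mm² (U = 1.0, A_e = A_n). φR_n = 0.75 × 400 × 462 = 138.6 kN.
Governing: min(336.6, 328.3, 256.1, 138.6) = 138.6 kN → net-section rupture.

138.6 kN (net-section rupture governs)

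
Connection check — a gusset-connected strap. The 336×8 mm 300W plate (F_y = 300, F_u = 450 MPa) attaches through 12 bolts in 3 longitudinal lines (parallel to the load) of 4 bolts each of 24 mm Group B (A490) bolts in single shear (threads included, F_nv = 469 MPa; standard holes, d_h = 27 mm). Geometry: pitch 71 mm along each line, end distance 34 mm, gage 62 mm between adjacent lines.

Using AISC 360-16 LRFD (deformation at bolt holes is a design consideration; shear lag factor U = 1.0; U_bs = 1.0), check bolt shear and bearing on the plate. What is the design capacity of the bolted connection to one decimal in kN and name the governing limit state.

Bolt shear: A_b = π(24)²/4 = 452.39 mm². φR_n = 0.75 × 469 × 452.39 × 12 × 1 = 1909.5 kN.
Bearing (8 mm plate, F_u = 450 MPa): end bolts L_c = 34 − 27/2 = 20.5, R_n = min(1.2×20.5×8×450, 2.4×24×8×450) = 88.56 kN/bolt; interior L_c = 71 − 27 = 44, R_n = 190.08 kN/bolt. φR_n = 0.75 × (3×88.56 + 9×190.08) = 1482.3 kN.
Governing: min(1909.5, 1482.3) = 1482.3 kN → bearing.

1482.3 kN (bearing governs)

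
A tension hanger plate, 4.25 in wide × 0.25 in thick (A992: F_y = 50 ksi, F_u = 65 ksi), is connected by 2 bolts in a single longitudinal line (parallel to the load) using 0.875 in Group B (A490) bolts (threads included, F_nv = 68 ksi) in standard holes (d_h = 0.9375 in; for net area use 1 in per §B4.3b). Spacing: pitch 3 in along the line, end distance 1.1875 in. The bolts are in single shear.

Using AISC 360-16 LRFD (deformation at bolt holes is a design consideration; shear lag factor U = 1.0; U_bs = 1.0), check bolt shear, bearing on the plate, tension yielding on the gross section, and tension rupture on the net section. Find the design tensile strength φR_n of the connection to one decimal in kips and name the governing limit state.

36.1 kips (bearing governs)

Bolt shear: A_b = π(0.875)²/4 = 0.60132 in². φR_n = 0.75 × 68 × 0.60132 × 2 × 1 = 61.3 kips.
Bearing (0.25 in plate, F_u = 65 ksi): end bolts L_c = 1.1875 − 0.9375/2 = 0.71875, R_n = min(1.2×0.71875×0.25×65, 2.4×0.875×0.25×65) = 14.016 kips/bolt; interior L_c = 3 − 0.9375 = 2.0625, R_n = 34.125 kips/bolt. φR_n = 0.75 × (1×14.016 + 1×34.125) = 36.1 kips.
Tension yield (gross): A_g = 4.25×0.25 = 1.0625 in². φR_n = 0.90 × 50 × 1.0625 = 47.8 kips.
Tension rupture (net): A_n = (4.25 − 1×1)×0.25 = 0.8125 in² (U = 1.0, A_e = A_n). φR_n = 0.75 × 65 × 0.8125 = 39.6 kips.
Governing: min(61.3, 36.1, 47.8, 39.6) = 36.1 kips → bearing.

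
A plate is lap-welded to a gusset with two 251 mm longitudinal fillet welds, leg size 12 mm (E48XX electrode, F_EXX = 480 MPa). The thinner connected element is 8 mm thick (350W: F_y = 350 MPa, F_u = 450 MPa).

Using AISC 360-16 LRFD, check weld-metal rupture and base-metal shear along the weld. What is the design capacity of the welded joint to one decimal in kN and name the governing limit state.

Weld metal: throat = 0.707×12 = 8.484 mm, L = 2×251 = 502 mm. φR_n = 0.75 × 0.6 × 480 × 8.484 × 502 = 919.9 kN.
Base metal shear (8 mm plate): yield φR_n = 1.0×0.6×350×8×502 = 843.4 kN; rupture φR_n = 0.75×0.6×450×8×502 = 813.2 kN; take 813.2 kN (rupture).
Governing: min(919.9, 813.2) = 813.2 kN → base-metal shear.

813.2 kN (base-metal shear governs)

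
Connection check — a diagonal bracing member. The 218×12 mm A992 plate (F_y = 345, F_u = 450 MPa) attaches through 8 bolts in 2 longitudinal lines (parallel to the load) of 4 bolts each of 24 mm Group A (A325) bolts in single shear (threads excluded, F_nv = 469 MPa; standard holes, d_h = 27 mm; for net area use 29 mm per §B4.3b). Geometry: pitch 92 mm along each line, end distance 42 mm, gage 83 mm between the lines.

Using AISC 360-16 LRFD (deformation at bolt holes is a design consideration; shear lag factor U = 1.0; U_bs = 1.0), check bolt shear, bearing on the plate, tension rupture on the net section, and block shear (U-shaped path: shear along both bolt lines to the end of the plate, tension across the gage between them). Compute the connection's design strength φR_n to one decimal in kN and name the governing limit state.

648.0 kN (net-section rupture governs)

Bolt shear: A_b = π(24)²/4 = 452.39 mm². φR_n = 0.75 × 469 × 452.39 × 8 × 1 = 1273.0 kN.
Bearing (12 mm plate, F_u = 450 MPa): end bolts L_c = 42 − 27/2 = 28.5, R_n = min(1.2×28.5×12×450, 2.4×24×12×450) = 184.68 kN/bolt; interior L_c = 92 − 27 = 65, R_n = 311.04 kN/bolt. φR_n = 0.75 × (2×184.68 + 6×311.04) = 1676.7 kN.
Tension rupture (net): A_n = (218 − 2×29)×12 = 1920 mm² (U = 1.0, A_e = A_n). φR_n = 0.75 × 450 × 1920 = 648.0 kN.
Block shear: shear path 2×[42+3×92] = 2×318 mm, A_gv = 7632, A_nv = 2×(318 − 3.5×29)×12 = 5196 mm²; tension across gage: (83 − 1×29)×12 = 648 mm². R_n = min(0.6×450×5196, 0.6×345×7632) + 1.0×450×648 = min(1402.9, 1579.8) + 291.6 = 1694.5 kN. φR_n = 0.75 × 1694.5 = 1270.9 kN.
Governing: min(1273.0, 1676.7, 648.0, 1270.9) = 648.0 kN → net-section rupture.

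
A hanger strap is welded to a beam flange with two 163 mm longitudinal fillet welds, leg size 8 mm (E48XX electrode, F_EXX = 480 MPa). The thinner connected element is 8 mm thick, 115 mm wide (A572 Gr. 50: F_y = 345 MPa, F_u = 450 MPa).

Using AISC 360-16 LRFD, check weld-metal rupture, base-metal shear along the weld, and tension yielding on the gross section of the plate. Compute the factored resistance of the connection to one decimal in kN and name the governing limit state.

285.7 kN (gross-section yield governs)

Weld metal: throat = 0.707×8 = 5.656 mm, L = 2×163 = 326 mm. φR_n = 0.75 × 0.6 × 480 × 5.656 × 326 = 398.3 kN.
Base metal shear (8 mm plate): yield φR_n = 1.0×0.6×345×8×326 = 539.9 kN; rupture φR_n = 0.75×0.6×450×8×326 = 528.1 kN; take 528.1 kN (rupture).
Tension yield (gross): A_g = 115×8 = 920 mm². φR_n = 0.90 × 345 × 920 = 285.7 kN.
Governing: min(398.3, 528.1, 285.7) = 285.7 kN → gross-section yield.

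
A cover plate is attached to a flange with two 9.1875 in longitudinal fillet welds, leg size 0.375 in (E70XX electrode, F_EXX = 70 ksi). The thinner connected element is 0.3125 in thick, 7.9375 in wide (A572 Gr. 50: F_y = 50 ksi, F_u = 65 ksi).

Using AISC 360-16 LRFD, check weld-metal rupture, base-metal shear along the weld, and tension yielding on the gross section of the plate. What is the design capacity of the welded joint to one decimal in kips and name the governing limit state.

111.6 kips (gross-section yield governs)

Weld metal: throat = 0.707×0.375 = 0.26513 in, L = 2×9.1875 = 18.375 in. φR_n = 0.75 × 0.6 × 70 × 0.26513 × 18.375 = 153.5 kips.
Base metal shear (0.3125 in plate): yield φR_n = 1.0×0.6×50×0.3125×18.375 = 172.3 kips; rupture φR_n = 0.75×0.6×65×0.3125×18.375 = 168.0 kips; take 168.0 kips (rupture).
Tension yield (gross): A_g = 7.9375×0.3125 = 2.4805 in². φR_n = 0.90 × 50 × 2.4805 = 111.6 kips.
Governing: min(153.5, 168.0, 111.6) = 111.6 kips → gross-section yield.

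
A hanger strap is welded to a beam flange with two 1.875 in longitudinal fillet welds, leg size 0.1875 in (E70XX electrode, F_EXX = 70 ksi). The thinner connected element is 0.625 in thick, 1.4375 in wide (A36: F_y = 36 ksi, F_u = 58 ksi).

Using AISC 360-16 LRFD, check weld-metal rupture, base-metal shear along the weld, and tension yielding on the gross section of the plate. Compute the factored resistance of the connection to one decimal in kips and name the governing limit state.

Weld metal: throat = 0.707×0.1875 = 0.13256 in, L = 2×1.875 = 3.75 in. φR_n = 0.75 × 0.6 × 70 × 0.13256 × 3.75 = 15.7 kips.
Base metal shear (0.625 in plate): yield φR_n = 1.0×0.6×36×0.625×3.75 = 50.6 kips; rupture φR_n = 0.75×0.6×58×0.625×3.75 = 61.2 kips; take 50.6 kips (yield).
Tension yield (gross): A_g = 1.4375×0.625 = 0.89844 in². φR_n = 0.90 × 36 × 0.89844 = 29.1 kips.
Governing: min(15.7, 50.6, 29.1) = 15.7 kips → weld metal.

15.7 kips (weld metal governs)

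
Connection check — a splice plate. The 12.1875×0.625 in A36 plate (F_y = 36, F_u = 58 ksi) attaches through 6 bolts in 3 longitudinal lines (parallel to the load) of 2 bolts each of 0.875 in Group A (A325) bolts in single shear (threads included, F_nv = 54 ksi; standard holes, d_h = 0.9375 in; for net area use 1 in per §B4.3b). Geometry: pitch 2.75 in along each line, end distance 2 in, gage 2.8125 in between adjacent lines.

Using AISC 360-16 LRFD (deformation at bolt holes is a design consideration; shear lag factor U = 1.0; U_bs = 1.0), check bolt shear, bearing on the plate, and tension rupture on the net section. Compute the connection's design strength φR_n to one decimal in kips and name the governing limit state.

146.1 kips (bolt shear governs)

Bolt shear: A_b = π(0.875)²/4 = 0.60132 in². φR_n = 0.75 × 54 × 0.60132 × 6 × 1 = 146.1 kips.
Bearing (0.625 in plate, F_u = 58 ksi): end bolts L_c = 2 − 0.9375/2 = 1.53125, R_n = min(1.2×1.53125×0.625×58, 2.4×0.875×0.625×58) = 66.609 kips/bolt; interior L_c = 2.75 − 0.9375 = 1.8125, R_n = 76.125 kips/bolt. φR_n = 0.75 × (3×66.609 + 3×76.125) = 321.2 kips.
Tension rupture (net): A_n = (12.1875 − 3×1)×0.625 = 5.7422 in² (U = 1.0, A_e = A_n). φR_n = 0.75 × 58 × 5.7422 = 249.8 kips.
Governing: min(146.1, 321.2, 249.8) = 146.1 kips → bolt shear.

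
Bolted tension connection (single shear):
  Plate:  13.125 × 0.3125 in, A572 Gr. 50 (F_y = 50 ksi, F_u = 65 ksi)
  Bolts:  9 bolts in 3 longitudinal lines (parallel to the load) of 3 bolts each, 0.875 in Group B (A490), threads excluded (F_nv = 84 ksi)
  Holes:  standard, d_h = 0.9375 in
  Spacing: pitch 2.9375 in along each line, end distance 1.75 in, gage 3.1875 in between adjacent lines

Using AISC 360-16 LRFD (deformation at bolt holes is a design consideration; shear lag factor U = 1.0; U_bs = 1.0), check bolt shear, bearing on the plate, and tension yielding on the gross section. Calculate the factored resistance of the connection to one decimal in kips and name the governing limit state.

184.6 kips (gross-section yield governs)

Bolt shear: A_b = π(0.875)²/4 = 0.60132 in². φR_n = 0.75 × 84 × 0.60132 × 9 × 1 = 340.9 kips.
Bearing (0.3125 in plate, F_u = 65 ksi): end bolts L_c = 1.75 − 0.9375/2 = 1.28125, R_n = min(1.2×1.28125×0.3125×65, 2.4×0.875×0.3125×65) = 31.23 kips/bolt; interior L_c = 2.9375 − 0.9375 = 2, R_n = 42.656 kips/bolt. φR_n = 0.75 × (3×31.23 + 6×42.656) = 262.2 kips.
Tension yield (gross): A_g = 13.125×0.3125 = 4.1016 in². φR_n = 0.90 × 50 × 4.1016 = 184.6 kips.
Governing: min(340.9, 262.2, 184.6) = 184.6 kips → gross-section yield.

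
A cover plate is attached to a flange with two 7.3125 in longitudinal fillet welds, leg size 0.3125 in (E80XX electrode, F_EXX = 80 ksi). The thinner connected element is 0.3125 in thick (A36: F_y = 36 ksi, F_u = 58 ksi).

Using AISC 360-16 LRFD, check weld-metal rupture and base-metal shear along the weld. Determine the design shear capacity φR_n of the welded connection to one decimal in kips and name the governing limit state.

Weld metal: throat = 0.707×0.3125 = 0.22094 in, L = 2×7.3125 = 14.625 in. φR_n = 0.75 × 0.6 × 80 × 0.22094 × 14.625 = 116.3 kips.
Base metal shear (0.3125 in plate): yield φR_n = 1.0×0.6×36×0.3125×14.625 = 98.7 kips; rupture φR_n = 0.75×0.6×58×0.3125×14.625 = 119.3 kips; take 98.7 kips (yield).
Governing: min(116.3, 98.7) = 98.7 kips → base-metal shear.

98.7 kips (base-metal shear governs)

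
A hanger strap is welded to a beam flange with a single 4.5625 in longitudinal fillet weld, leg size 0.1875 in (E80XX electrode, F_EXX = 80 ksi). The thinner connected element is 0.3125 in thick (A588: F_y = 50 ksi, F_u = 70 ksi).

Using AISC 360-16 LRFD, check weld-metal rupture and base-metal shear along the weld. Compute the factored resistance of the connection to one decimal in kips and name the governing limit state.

Weld metal: throat = 0.707×0.1875 = 0.13256 in, L = 4.5625 in. φR_n = 0.75 × 0.6 × 80 × 0.13256 × 4.5625 = 21.8 kips.
Base metal shear (0.3125 in plate): yield φR_n = 1.0×0.6×50×0.3125×4.5625 = 42.8 kips; rupture φR_n = 0.75×0.6×70×0.3125×4.5625 = 44.9 kips; take 42.8 kips (yield).
Governing: min(21.8, 42.8) = 21.8 kips → weld metal.

21.8 kips (weld metal governs)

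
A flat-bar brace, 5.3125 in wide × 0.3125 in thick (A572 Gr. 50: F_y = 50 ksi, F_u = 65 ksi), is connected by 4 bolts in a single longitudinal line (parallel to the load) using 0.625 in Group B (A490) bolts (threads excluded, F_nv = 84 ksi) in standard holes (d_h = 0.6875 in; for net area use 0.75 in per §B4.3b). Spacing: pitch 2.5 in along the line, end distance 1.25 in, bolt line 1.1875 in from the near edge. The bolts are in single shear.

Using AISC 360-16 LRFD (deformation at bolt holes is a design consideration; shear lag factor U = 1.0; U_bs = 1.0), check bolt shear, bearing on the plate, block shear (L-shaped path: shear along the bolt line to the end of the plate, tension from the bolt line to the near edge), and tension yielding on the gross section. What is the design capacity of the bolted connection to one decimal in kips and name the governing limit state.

Bolt shear: A_b = π(0.625)²/4 = 0.3068 in². φR_n = 0.75 × 84 × 0.3068 × 4 × 1 = 77.3 kips.
Bearing (0.3125 in plate, F_u = 65 ksi): end bolts L_c = 1.25 − 0.6875/2 = 0.90625, R_n = min(1.2×0.90625×0.3125×65, 2.4×0.625×0.3125×65) = 22.09 kips/bolt; interior L_c = 2.5 − 0.6875 = 1.8125, R_n = 30.469 kips/bolt. φR_n = 0.75 × (1×22.09 + 3×30.469) = 85.1 kips.
Block shear: shear path 1×[1.25+3×2.5] = 1×8.75 in, A_gv = 2.7344, A_nv = 1×(8.75 − 3.5×0.75)×0.3125 = 1.9141 in²; tension to near edge: (1.1875 − 0.5×0.75)×0.3125 = 0.25391 in². R_n = min(0.6×65×1.9141, 0.6×50×2.7344) + 1.0×65×0.25391 = min(74.65, 82.032) + 16.504 = 91.154 kips. φR_n = 0.75 × 91.154 = 68.4 kips.
Tension yield (gross): A_g = 5.3125×0.3125 = 1.6602 in². φR_n = 0.90 × 50 × 1.6602 = 74.7 kips.
Governing: min(77.3, 85.1, 68.4, 74.7) = 68.4 kips → block shear.

68.4 kips (block shear governs)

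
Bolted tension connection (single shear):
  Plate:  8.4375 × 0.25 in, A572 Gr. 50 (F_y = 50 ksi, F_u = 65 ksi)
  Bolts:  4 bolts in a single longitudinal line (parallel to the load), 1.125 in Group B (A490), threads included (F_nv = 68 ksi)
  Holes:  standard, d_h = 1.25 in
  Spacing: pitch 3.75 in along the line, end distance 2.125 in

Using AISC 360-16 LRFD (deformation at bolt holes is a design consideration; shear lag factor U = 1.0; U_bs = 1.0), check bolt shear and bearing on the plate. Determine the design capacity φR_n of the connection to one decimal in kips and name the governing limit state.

Bolt shear: A_b = π(1.125)²/4 = 0.99402 in². φR_n = 0.75 × 68 × 0.99402 × 4 × 1 = 202.8 kips.
Bearing (0.25 in plate, F_u = 65 ksi): end bolts L_c = 2.125 − 1.25/2 = 1.5, R_n = min(1.2×1.5×0.25×65, 2.4×1.125×0.25×65) = 29.25 kips/bolt; interior L_c = 3.75 − 1.25 = 2.5, R_n = 43.875 kips/bolt. φR_n = 0.75 × (1×29.25 + 3×43.875) = 120.7 kips.
Governing: min(202.8, 120.7) = 120.7 kips → bearing.

120.7 kips (bearing governs)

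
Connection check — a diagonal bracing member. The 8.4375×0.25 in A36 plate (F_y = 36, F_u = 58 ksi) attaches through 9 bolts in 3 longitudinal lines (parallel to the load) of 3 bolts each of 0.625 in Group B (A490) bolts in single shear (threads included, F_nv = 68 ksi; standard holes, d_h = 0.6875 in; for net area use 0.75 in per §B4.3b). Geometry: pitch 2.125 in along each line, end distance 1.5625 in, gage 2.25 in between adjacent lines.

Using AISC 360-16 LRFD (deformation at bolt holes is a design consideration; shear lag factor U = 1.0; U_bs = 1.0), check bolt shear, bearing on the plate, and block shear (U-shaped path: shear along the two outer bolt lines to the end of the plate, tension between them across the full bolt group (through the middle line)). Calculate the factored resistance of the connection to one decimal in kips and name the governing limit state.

79.7 kips (block shear governs)

Bolt shear: A_b = π(0.625)²/4 = 0.3068 in². φR_n = 0.75 × 68 × 0.3068 × 9 × 1 = 140.8 kips.
Bearing (0.25 in plate, F_u = 58 ksi): end bolts L_c = 1.5625 − 0.6875/2 = 1.21875, R_n = min(1.2×1.21875×0.25×58, 2.4×0.625×0.25×58) = 21.206 kips/bolt; interior L_c = 2.125 − 0.6875 = 1.4375, R_n = 21.75 kips/bolt. φR_n = 0.75 × (3×21.206 + 6×21.75) = 145.6 kips.
Block shear: shear path 2×[1.5625+2×2.125] = 2×5.8125 in, A_gv = 2.9063, A_nv = 2×(5.8125 − 2.5×0.75)×0.25 = 1.9688 in²; tension across gage: (4.5 − 2×0.75)×0.25 = 0.75 in². R_n = min(0.6×58×1.9688, 0.6×36×2.9063) + 1.0×58×0.75 = min(68.514, 62.776) + 43.5 = 106.28 kips. φR_n = 0.75 × 106.28 = 79.7 kips.
Governing: min(140.8, 145.6, 79.7) = 79.7 kips → block shear.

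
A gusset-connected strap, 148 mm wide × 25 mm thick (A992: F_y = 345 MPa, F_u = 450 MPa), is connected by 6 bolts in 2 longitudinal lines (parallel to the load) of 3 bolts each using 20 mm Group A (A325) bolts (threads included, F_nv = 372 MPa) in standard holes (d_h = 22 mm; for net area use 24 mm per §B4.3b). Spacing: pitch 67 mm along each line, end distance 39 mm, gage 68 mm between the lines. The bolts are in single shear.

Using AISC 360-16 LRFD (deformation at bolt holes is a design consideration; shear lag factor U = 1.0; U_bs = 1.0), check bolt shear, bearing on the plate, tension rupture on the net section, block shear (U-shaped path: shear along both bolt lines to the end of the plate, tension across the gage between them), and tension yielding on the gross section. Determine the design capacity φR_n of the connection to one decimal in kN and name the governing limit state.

525.9 kN (bolt shear governs)

Bolt shear: A_b = π(20)²/4 = 314.16 mm². φR_n = 0.75 × 372 × 314.16 × 6 × 1 = 525.9 kN.
Bearing (25 mm plate, F_u = 450 MPa): end bolts L_c = 39 − 22/2 = 28, R_n = min(1.2×28×25×450, 2.4×20×25×450) = 378 kN/bolt; interior L_c = 67 − 22 = 45, R_n = 540 kN/bolt. φR_n = 0.75 × (2×378 + 4×540) = 2187.0 kN.
Tension rupture (net): A_n = (148 − 2×24)×25 = 2500 mm² (U = 1.0, A_e = A_n). φR_n = 0.75 × 450 × 2500 = 843.8 kN.
Block shear: shear path 2×[39+2×67] = 2×173 mm, A_gv = 8650, A_nv = 2×(173 − 2.5×24)×25 = 5650 mm²; tension across gage: (68 − 1×24)×25 = 1100 mm². R_n = min(0.6×450×5650, 0.6×345×8650) + 1.0×450×1100 = min(1525.5, 1790.6) + 495 = 2020.5 kN. φR_n = 0.75 × 2020.5 = 1515.4 kN.
Tension yield (gross): A_g = 148×25 = 3700 mm². φR_n = 0.90 × 345 × 3700 = 1148.9 kN.
Governing: min(525.9, 2187.0, 843.8, 1515.4, 1148.9) = 525.9 kN → bolt shear.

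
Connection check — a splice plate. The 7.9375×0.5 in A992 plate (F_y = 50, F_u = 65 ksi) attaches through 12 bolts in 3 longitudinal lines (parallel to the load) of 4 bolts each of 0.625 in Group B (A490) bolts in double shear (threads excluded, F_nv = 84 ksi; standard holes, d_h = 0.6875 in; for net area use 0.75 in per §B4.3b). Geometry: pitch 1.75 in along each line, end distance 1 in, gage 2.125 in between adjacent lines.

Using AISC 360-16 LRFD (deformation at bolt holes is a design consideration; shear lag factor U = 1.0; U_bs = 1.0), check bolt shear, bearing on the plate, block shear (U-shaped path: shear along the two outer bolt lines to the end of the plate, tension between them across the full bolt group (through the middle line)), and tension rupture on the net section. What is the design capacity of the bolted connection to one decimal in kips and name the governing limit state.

138.6 kips (net-section rupture governs)

Bolt shear: A_b = π(0.625)²/4 = 0.3068 in². φR_n = 0.75 × 84 × 0.3068 × 12 × 2 = 463.9 kips.
Bearing (0.5 in plate, F_u = 65 ksi): end bolts L_c = 1 − 0.6875/2 = 0.65625, R_n = min(1.2×0.65625×0.5×65, 2.4×0.625×0.5×65) = 25.594 kips/bolt; interior L_c = 1.75 − 0.6875 = 1.0625, R_n = 41.438 kips/bolt. φR_n = 0.75 × (3×25.594 + 9×41.438) = 337.3 kips.
Block shear: shear path 2×[1+3×1.75] = 2×6.25 in, A_gv = 6.25, A_nv = 2×(6.25 − 3.5×0.75)×0.5 = 3.625 in²; tension across gage: (4.25 − 2×0.75)×0.5 = 1.375 in². R_n = min(0.6×65×3.625, 0.6×50×6.25) + 1.0×65×1.375 = min(141.38, 187.5) + 89.375 = 230.76 kips. φR_n = 0.75 × 230.76 = 173.1 kips.
Tension rupture (net): A_n = (7.9375 − 3×0.75)×0.5 = 2.8438 in² (U = 1.0, A_e = A_n). φR_n = 0.75 × 65 × 2.8438 = 138.6 kips.
Governing: min(463.9, 337.3, 173.1, 138.6) = 138.6 kips → net-section rupture.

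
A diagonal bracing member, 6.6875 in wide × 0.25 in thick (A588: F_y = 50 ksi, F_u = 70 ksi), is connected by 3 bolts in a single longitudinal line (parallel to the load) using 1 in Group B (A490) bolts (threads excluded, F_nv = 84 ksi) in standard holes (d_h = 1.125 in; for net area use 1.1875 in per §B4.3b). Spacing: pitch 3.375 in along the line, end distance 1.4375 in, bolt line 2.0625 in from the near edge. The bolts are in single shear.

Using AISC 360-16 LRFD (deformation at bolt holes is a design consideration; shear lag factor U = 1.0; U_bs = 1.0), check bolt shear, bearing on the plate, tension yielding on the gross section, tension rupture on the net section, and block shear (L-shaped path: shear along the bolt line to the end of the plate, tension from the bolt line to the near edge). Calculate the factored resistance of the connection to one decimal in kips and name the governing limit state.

Bolt shear: A_b = π(1)²/4 = 0.7854 in². φR_n = 0.75 × 84 × 0.7854 × 3 × 1 = 148.4 kips.
Bearing (0.25 in plate, F_u = 70 ksi): end bolts L_c = 1.4375 − 1.125/2 = 0.875, R_n = min(1.2×0.875×0.25×70, 2.4×1×0.25×70) = 18.375 kips/bolt; interior L_c = 3.375 − 1.125 = 2.25, R_n = 42 kips/bolt. φR_n = 0.75 × (1×18.375 + 2×42) = 76.8 kips.
Tension yield (gross): A_g = 6.6875×0.25 = 1.6719 in². φR_n = 0.90 × 50 × 1.6719 = 75.2 kips.
Tension rupture (net): A_n = (6.6875 − 1×1.1875)×0.25 = 1.375 in² (U = 1.0, A_e = A_n). φR_n = 0.75 × 70 × 1.375 = 72.2 kips.
Block shear: shear path 1×[1.4375+2×3.375] = 1×8.1875 in, A_gv = 2.0469, A_nv = 1×(8.1875 − 2.5×1.1875)×0.25 = 1.3047 in²; tension to near edge: (2.0625 − 0.5×1.1875)×0.25 = 0.36719 in². R_n = min(0.6×70×1.3047, 0.6×50×2.0469) + 1.0×70×0.36719 = min(54.797, 61.407) + 25.703 = 80.5 kips. φR_n = 0.75 × 80.5 = 60.4 kips.
Governing: min(148.4, 76.8, 75.2, 72.2, 60.4) = 60.4 kips → block shear.

60.4 kips (block shear governs)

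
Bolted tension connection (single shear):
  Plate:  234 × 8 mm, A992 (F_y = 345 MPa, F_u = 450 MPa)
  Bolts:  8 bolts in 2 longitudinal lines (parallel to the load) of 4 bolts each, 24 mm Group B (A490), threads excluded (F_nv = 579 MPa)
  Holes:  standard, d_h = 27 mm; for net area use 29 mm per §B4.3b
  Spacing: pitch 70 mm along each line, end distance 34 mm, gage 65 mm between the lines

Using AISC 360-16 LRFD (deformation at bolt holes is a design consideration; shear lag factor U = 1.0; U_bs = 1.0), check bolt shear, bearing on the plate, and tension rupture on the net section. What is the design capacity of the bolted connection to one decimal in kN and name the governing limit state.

475.2 kN (net-section rupture governs)

Bolt shear: A_b = π(24)²/4 = 452.39 mm². φR_n = 0.75 × 579 × 452.39 × 8 × 1 = 1571.6 kN.
Bearing (8 mm plate, F_u = 450 MPa): end bolts L_c = 34 − 27/2 = 20.5, R_n = min(1.2×20.5×8×450, 2.4×24×8×450) = 88.56 kN/bolt; interior L_c = 70 − 27 = 43, R_n = 185.76 kN/bolt. φR_n = 0.75 × (2×88.56 + 6×185.76) = 968.8 kN.
Tension rupture (net): A_n = (234 − 2×29)×8 = 1408 mm² (U = 1.0, A_e = A_n). φR_n = 0.75 × 450 × 1408 = 475.2 kN.
Governing: min(1571.6, 968.8, 475.2) = 475.2 kN → net-section rupture.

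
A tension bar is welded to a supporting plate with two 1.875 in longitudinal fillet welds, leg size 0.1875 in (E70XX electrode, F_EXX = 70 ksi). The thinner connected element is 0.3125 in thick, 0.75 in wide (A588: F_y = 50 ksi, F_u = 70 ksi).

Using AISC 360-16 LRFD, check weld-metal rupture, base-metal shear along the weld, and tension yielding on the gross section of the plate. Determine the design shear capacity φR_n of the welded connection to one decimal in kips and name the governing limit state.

Weld metal: throat = 0.707×0.1875 = 0.13256 in, L = 2×1.875 = 3.75 in. φR_n = 0.75 × 0.6 × 70 × 0.13256 × 3.75 = 15.7 kips.
Base metal shear (0.3125 in plate): yield φR_n = 1.0×0.6×50×0.3125×3.75 = 35.2 kips; rupture φR_n = 0.75×0.6×70×0.3125×3.75 = 36.9 kips; take 35.2 kips (yield).
Tension yield (gross): A_g = 0.75×0.3125 = 0.23438 in². φR_n = 0.90 × 50 × 0.23438 = 10.5 kips.
Governing: min(15.7, 35.2, 10.5) = 10.5 kips → gross-section yield.

10.5 kips (gross-section yield governs)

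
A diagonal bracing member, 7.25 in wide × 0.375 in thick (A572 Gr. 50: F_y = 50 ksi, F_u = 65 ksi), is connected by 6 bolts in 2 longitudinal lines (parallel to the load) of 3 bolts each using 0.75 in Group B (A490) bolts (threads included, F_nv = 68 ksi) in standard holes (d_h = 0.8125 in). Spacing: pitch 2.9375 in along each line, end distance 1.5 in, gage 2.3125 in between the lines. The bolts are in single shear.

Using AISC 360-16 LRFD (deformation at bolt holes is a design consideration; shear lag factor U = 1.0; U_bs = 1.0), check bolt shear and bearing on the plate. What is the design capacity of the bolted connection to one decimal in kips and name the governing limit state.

Bolt shear: A_b = π(0.75)²/4 = 0.44179 in². φR_n = 0.75 × 68 × 0.44179 × 6 × 1 = 135.2 kips.
Bearing (0.375 in plate, F_u = 65 ksi): end bolts L_c = 1.5 − 0.8125/2 = 1.09375, R_n = min(1.2×1.09375×0.375×65, 2.4×0.75×0.375×65) = 31.992 kips/bolt; interior L_c = 2.9375 − 0.8125 = 2.125, R_n = 43.875 kips/bolt. φR_n = 0.75 × (2×31.992 + 4×43.875) = 179.6 kips.
Governing: min(135.2, 179.6) = 135.2 kips → bolt shear.

135.2 kips (bolt shear governs)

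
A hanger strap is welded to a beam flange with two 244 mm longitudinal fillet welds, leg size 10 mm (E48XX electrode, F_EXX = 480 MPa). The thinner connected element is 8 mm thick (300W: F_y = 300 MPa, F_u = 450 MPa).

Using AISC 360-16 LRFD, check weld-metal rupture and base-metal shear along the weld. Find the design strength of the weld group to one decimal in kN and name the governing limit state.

Weld metal: throat = 0.707×10 = 7.07 mm, L = 2×244 = 488 mm. φR_n = 0.75 × 0.6 × 480 × 7.07 × 488 = 745.2 kN.
Base metal shear (8 mm plate): yield φR_n = 1.0×0.6×300×8×488 = 702.7 kN; rupture φR_n = 0.75×0.6×450×8×488 = 790.6 kN; take 702.7 kN (yield).
Governing: min(745.2, 702.7) = 702.7 kN → base-metal shear.

702.7 kN (base-metal shear governs)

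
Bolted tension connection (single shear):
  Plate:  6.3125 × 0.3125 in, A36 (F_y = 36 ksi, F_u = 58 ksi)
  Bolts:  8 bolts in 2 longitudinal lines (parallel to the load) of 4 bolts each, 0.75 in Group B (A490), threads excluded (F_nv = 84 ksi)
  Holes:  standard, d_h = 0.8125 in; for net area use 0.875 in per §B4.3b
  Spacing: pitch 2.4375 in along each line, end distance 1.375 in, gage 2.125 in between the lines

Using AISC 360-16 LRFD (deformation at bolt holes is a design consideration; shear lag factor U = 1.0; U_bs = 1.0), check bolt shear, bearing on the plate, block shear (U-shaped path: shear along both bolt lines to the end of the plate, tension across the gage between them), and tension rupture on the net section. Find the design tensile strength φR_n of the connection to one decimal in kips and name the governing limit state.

62.0 kips (net-section rupture governs)

Bolt shear: A_b = π(0.75)²/4 = 0.44179 in². φR_n = 0.75 × 84 × 0.44179 × 8 × 1 = 222.7 kips.
Bearing (0.3125 in plate, F_u = 58 ksi): end bolts L_c = 1.375 − 0.8125/2 = 0.96875, R_n = min(1.2×0.96875×0.3125×58, 2.4×0.75×0.3125×58) = 21.07 kips/bolt; interior L_c = 2.4375 − 0.8125 = 1.625, R_n = 32.625 kips/bolt. φR_n = 0.75 × (2×21.07 + 6×32.625) = 178.4 kips.
Block shear: shear path 2×[1.375+3×2.4375] = 2×8.6875 in, A_gv = 5.4297, A_nv = 2×(8.6875 − 3.5×0.875)×0.3125 = 3.5156 in²; tension across gage: (2.125 − 1×0.875)×0.3125 = 0.39063 in². R_n = min(0.6×58×3.5156, 0.6×36×5.4297) + 1.0×58×0.39063 = min(122.34, 117.28) + 22.657 = 139.94 kips. φR_n = 0.75 × 139.94 = 105.0 kips.
Tension rupture (net): A_n = (6.3125 − 2×0.875)×0.3125 = 1.4258 in² (U = 1.0, A_e = A_n). φR_n = 0.75 × 58 × 1.4258 = 62.0 kips.
Governing: min(222.7, 178.4, 105.0, 62.0) = 62.0 kips → net-section rupture.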